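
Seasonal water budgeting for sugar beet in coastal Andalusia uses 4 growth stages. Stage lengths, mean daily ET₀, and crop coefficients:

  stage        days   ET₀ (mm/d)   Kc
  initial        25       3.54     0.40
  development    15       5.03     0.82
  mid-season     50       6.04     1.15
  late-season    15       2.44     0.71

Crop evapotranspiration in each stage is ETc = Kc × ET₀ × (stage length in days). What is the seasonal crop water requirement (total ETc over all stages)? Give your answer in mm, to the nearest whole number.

initial: 0.40 × 3.54 × 25 = 35.40 mm
development: 0.82 × 5.03 × 15 = 61.87 mm
mid-season: 1.15 × 6.04 × 50 = 347.30 mm
late-season: 0.71 × 2.44 × 15 = 25.99 mm
Seasonal total = 470.56 mm

471 mm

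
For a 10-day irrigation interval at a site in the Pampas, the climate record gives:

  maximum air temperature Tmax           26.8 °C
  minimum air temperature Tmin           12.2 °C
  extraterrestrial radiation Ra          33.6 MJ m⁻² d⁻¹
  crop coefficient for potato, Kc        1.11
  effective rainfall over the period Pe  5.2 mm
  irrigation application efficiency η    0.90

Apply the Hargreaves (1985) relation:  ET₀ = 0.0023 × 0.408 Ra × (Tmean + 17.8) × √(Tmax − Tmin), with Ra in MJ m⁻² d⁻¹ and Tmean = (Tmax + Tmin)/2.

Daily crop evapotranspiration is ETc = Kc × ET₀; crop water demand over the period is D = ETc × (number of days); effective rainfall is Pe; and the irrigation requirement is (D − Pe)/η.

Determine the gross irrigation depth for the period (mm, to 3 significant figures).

Tmean = (26.8 + 12.2)/2 = 19.50 °C
0.408 Ra = 0.408 × 33.6 = 13.7088 mm/d equivalent
ET₀ = 0.0023 × 13.7088 × (19.50 + 17.8) × √14.6 = 0.0023 × 13.7088 × 37.30 × 3.8210 = 4.4938 mm/d
ETc = Kc × ET₀ = 1.11 × 4.4938 = 4.9881 mm/d
Crop demand D = ETc × 10 d = 4.9881 × 10 = 49.881 mm
D − Pe = 49.881 − 5.2 = 44.681 mm
Gross irrigation = 44.681 / 0.90 = 49.646 mm

49.6 mm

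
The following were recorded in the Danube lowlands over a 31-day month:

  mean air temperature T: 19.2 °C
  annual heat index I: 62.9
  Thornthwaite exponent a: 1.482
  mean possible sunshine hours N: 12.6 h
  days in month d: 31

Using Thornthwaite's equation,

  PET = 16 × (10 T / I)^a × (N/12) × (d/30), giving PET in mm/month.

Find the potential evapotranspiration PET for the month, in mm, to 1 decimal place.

90.7 mm

10T/I = 10 × 19.2 / 62.9 = 3.0525
(10T/I)^a = 3.0525^1.482 = 5.2271
Uncorrected PET = 16 × 5.2271 = 83.634 mm
Correction = (N/12)(d/30) = (12.6/12)(31/30) = 1.0850
PET = 83.634 × 1.0850 = 90.743 mm/month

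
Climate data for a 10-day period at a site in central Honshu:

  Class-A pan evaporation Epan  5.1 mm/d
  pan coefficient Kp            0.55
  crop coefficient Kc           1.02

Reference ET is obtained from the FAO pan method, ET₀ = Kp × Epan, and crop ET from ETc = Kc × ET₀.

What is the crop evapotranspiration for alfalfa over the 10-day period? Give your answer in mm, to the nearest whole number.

ET₀ = 0.55 × 5.1 = 2.8050 mm/d
ETc = Kc × ET₀ = 1.02 × 2.8050 = 2.8611 mm/d
Over 10 days: 2.8611 × 10 = 28.611 mm

29 mm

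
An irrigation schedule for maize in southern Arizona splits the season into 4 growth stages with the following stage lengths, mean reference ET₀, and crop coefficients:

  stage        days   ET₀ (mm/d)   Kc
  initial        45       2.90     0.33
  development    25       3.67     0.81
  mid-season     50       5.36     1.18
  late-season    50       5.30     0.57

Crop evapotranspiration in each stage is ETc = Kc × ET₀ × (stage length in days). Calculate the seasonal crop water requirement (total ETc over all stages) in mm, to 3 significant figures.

initial: 0.33 × 2.90 × 45 = 43.07 mm
development: 0.81 × 3.67 × 25 = 74.32 mm
mid-season: 1.18 × 5.36 × 50 = 316.24 mm
late-season: 0.57 × 5.30 × 50 = 151.05 mm
Seasonal total = 584.68 mm

585 mm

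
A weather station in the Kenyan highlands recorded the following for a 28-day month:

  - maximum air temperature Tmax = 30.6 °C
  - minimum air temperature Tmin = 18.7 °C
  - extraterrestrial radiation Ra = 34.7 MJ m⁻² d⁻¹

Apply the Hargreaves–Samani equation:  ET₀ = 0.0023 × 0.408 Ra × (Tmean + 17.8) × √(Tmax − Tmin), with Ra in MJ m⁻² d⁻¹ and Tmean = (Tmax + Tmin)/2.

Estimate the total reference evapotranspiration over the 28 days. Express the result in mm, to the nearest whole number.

Tmean = (30.6 + 18.7)/2 = 24.65 °C
0.408 Ra = 0.408 × 34.7 = 14.1576 mm/d equivalent
ET₀ = 0.0023 × 14.1576 × (24.65 + 17.8) × √11.9 = 0.0023 × 14.1576 × 42.45 × 3.4496 = 4.7683 mm/d
Over 28 days: 4.7683 × 28 = 133.512 mm

134 mm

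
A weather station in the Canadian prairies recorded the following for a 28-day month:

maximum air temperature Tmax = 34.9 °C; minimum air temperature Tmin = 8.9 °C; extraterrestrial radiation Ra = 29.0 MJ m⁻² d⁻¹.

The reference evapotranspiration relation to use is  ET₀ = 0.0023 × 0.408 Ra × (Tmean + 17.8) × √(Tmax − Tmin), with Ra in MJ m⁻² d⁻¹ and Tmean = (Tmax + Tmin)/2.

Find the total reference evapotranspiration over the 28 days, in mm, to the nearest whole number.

154 mm

Tmean = (34.9 + 8.9)/2 = 21.90 °C
0.408 Ra = 0.408 × 29.0 = 11.8320 mm/d equivalent
ET₀ = 0.0023 × 11.8320 × (21.90 + 17.8) × √26.0 = 0.0023 × 11.8320 × 39.70 × 5.0990 = 5.5089 mm/d
Over 28 days: 5.5089 × 28 = 154.249 mm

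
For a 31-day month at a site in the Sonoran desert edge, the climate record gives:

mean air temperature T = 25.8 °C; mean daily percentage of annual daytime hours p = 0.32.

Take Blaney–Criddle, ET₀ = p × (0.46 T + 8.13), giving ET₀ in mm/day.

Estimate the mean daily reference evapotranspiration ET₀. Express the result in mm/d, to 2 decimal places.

ET₀ = 0.32 × (0.46 × 25.8 + 8.13) = 0.32 × 19.998 = 6.3994 mm/d

6.40 mm/d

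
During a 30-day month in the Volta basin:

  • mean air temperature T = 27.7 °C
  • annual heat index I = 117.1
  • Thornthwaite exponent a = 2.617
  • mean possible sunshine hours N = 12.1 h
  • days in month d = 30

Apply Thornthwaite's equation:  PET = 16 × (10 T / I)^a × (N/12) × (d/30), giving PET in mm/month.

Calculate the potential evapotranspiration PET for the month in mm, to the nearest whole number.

154 mm

10T/I = 10 × 27.7 / 117.1 = 2.3655
(10T/I)^a = 2.3655^2.617 = 9.5182
Uncorrected PET = 16 × 9.5182 = 152.291 mm
Correction = (N/12)(d/30) = (12.1/12)(30/30) = 1.0083
PET = 152.291 × 1.0083 = 153.555 mm/month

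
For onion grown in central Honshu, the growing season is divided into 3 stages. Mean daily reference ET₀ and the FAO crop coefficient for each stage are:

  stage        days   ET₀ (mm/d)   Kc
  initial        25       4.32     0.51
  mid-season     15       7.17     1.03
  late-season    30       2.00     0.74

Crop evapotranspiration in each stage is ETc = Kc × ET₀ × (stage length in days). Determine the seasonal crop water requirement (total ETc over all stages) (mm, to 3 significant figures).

210 mm

initial: 0.51 × 4.32 × 25 = 55.08 mm
mid-season: 1.03 × 7.17 × 15 = 110.78 mm
late-season: 0.74 × 2.00 × 30 = 44.40 mm
Seasonal total = 210.26 mm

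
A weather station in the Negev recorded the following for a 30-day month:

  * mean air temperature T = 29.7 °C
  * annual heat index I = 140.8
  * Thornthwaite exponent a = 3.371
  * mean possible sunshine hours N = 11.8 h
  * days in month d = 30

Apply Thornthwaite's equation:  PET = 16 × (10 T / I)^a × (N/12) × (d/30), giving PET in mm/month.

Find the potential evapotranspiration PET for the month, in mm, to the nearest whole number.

195 mm

10T/I = 10 × 29.7 / 140.8 = 2.1094
(10T/I)^a = 2.1094^3.371 = 12.3805
Uncorrected PET = 16 × 12.3805 = 198.088 mm
Correction = (N/12)(d/30) = (11.8/12)(30/30) = 0.9833
PET = 198.088 × 0.9833 = 194.780 mm/month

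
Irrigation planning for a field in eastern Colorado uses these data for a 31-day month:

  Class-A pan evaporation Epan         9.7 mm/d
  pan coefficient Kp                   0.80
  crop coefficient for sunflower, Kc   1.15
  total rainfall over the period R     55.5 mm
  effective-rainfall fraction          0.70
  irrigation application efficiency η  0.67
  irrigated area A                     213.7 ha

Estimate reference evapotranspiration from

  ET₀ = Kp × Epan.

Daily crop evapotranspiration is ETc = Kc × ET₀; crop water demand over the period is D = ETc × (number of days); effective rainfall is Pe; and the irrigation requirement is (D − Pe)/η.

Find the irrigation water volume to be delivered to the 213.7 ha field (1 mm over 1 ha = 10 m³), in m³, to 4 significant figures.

ET₀ = 0.80 × 9.7 = 7.7600 mm/d
ETc = Kc × ET₀ = 1.15 × 7.7600 = 8.9240 mm/d
Crop demand D = ETc × 31 d = 8.9240 × 31 = 276.644 mm
Pe = 0.70 × 55.5 = 38.850 mm
D − Pe = 276.644 − 38.850 = 237.794 mm
Gross irrigation = 237.794 / 0.67 = 354.916 mm
Volume = 354.916 mm × 213.7 ha × 10 = 758455.5 m³

758500 m³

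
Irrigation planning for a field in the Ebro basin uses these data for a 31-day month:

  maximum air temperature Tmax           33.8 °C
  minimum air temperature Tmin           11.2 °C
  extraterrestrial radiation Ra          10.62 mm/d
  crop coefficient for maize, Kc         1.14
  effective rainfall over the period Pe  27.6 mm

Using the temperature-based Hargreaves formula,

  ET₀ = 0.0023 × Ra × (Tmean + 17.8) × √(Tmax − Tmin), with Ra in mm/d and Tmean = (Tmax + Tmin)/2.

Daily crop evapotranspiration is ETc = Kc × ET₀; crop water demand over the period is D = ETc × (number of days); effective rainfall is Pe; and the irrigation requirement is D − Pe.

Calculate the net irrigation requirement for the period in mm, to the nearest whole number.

Tmean = (33.8 + 11.2)/2 = 22.50 °C
ET₀ = 0.0023 × 10.62 × (22.50 + 17.8) × √22.6 = 0.0023 × 10.62 × 40.30 × 4.7539 = 4.6796 mm/d
ETc = Kc × ET₀ = 1.14 × 4.6796 = 5.3347 mm/d
Crop demand D = ETc × 31 d = 5.3347 × 31 = 165.376 mm
D − Pe = 165.376 − 27.6 = 137.776 mm

138 mm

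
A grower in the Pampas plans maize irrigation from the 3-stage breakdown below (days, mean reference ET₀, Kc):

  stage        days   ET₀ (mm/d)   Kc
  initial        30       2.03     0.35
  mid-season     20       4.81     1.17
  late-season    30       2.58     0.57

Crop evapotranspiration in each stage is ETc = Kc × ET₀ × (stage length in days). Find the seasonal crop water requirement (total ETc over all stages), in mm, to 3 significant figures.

178 mm

initial: 0.35 × 2.03 × 30 = 21.32 mm
mid-season: 1.17 × 4.81 × 20 = 112.55 mm
late-season: 0.57 × 2.58 × 30 = 44.12 mm
Seasonal total = 177.99 mm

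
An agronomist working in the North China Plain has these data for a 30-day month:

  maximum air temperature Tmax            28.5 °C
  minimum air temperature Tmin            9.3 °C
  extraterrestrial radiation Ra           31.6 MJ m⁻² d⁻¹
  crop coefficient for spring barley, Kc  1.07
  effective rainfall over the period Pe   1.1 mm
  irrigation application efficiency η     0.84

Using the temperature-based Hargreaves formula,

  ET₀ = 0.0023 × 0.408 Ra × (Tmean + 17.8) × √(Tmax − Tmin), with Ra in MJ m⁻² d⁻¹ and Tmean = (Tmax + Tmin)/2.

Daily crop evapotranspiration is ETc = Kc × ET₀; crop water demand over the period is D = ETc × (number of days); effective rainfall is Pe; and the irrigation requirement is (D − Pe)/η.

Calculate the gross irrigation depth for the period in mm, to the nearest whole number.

181 mm

Tmean = (28.5 + 9.3)/2 = 18.90 °C
0.408 Ra = 0.408 × 31.6 = 12.8928 mm/d equivalent
ET₀ = 0.0023 × 12.8928 × (18.90 + 17.8) × √19.2 = 0.0023 × 12.8928 × 36.70 × 4.3818 = 4.7686 mm/d
ETc = Kc × ET₀ = 1.07 × 4.7686 = 5.1024 mm/d
Crop demand D = ETc × 30 d = 5.1024 × 30 = 153.072 mm
D − Pe = 153.072 − 1.1 = 151.972 mm
Gross irrigation = 151.972 / 0.84 = 180.919 mm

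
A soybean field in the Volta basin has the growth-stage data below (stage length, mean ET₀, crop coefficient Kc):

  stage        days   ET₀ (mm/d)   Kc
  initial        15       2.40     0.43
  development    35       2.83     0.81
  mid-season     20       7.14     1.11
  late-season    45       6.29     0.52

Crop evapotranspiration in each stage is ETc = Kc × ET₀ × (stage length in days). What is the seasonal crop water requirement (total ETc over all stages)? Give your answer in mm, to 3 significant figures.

401 mm

initial: 0.43 × 2.40 × 15 = 15.48 mm
development: 0.81 × 2.83 × 35 = 80.23 mm
mid-season: 1.11 × 7.14 × 20 = 158.51 mm
late-season: 0.52 × 6.29 × 45 = 147.19 mm
Seasonal total = 401.41 mm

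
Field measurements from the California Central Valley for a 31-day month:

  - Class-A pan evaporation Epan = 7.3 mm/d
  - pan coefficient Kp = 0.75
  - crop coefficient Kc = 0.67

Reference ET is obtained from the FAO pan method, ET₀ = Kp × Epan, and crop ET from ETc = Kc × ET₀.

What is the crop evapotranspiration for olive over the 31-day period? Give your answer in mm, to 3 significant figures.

ET₀ = 0.75 × 7.3 = 5.4750 mm/d
ETc = Kc × ET₀ = 0.67 × 5.4750 = 3.6683 mm/d
Over 31 days: 3.6683 × 31 = 113.717 mm

114 mm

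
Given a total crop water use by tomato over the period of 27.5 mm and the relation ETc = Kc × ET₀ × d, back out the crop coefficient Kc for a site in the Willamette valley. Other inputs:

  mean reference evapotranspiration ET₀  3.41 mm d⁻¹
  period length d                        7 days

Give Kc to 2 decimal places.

ETc = Kc × ET₀ × d  ⇒  Kc = ETc / (ET₀ × d)
Kc = 27.5 / (3.41 × 7) = 27.5 / 23.87 = 1.1521

1.15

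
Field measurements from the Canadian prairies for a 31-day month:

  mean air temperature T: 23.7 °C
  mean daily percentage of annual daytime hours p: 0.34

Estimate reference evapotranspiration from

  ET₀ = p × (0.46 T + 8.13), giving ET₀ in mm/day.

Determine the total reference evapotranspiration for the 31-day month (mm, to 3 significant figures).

ET₀ = 0.34 × (0.46 × 23.7 + 8.13) = 0.34 × 19.032 = 6.4709 mm/d
Monthly total = 6.4709 × 31 = 200.598 mm

201 mm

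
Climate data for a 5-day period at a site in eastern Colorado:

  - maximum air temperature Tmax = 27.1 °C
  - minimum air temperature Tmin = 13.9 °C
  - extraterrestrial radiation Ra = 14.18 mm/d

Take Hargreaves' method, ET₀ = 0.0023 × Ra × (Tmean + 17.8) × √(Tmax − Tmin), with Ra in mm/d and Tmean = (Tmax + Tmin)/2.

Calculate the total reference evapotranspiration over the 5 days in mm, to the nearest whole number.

23 mm

Tmean = (27.1 + 13.9)/2 = 20.50 °C
ET₀ = 0.0023 × 14.18 × (20.50 + 17.8) × √13.2 = 0.0023 × 14.18 × 38.30 × 3.6332 = 4.5383 mm/d
Over 5 days: 4.5383 × 5 = 22.692 mm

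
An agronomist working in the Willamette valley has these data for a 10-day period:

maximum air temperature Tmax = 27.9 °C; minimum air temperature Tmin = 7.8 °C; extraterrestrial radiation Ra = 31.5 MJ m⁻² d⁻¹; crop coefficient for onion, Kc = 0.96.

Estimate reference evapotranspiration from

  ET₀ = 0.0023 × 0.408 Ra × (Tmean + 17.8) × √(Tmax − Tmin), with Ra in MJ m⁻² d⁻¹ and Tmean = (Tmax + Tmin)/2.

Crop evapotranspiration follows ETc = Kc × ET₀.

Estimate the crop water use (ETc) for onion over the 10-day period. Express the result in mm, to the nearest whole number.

45 mm

Tmean = (27.9 + 7.8)/2 = 17.85 °C
0.408 Ra = 0.408 × 31.5 = 12.8520 mm/d equivalent
ET₀ = 0.0023 × 12.8520 × (17.85 + 17.8) × √20.1 = 0.0023 × 12.8520 × 35.65 × 4.4833 = 4.7245 mm/d
ETc = Kc × ET₀ = 0.96 × 4.7245 = 4.5355 mm/d
Over 10 days: 4.5355 × 10 = 45.355 mm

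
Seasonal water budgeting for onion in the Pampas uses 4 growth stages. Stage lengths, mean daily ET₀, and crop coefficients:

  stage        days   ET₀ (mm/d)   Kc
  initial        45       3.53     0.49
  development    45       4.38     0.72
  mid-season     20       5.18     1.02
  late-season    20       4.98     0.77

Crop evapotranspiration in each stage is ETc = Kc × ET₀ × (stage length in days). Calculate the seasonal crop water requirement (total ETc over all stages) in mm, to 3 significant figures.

402 mm

initial: 0.49 × 3.53 × 45 = 77.84 mm
development: 0.72 × 4.38 × 45 = 141.91 mm
mid-season: 1.02 × 5.18 × 20 = 105.67 mm
late-season: 0.77 × 4.98 × 20 = 76.69 mm
Seasonal total = 402.11 mm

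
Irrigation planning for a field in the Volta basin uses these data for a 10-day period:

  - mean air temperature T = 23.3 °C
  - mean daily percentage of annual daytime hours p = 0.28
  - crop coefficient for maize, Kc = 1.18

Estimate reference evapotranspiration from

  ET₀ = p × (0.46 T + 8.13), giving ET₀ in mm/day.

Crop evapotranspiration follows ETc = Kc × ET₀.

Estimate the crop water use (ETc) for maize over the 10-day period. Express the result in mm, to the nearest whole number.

ET₀ = 0.28 × (0.46 × 23.3 + 8.13) = 0.28 × 18.848 = 5.2774 mm/d
ETc = Kc × ET₀ = 1.18 × 5.2774 = 6.2273 mm/d
Over 10 days: 6.2273 × 10 = 62.273 mm

62 mm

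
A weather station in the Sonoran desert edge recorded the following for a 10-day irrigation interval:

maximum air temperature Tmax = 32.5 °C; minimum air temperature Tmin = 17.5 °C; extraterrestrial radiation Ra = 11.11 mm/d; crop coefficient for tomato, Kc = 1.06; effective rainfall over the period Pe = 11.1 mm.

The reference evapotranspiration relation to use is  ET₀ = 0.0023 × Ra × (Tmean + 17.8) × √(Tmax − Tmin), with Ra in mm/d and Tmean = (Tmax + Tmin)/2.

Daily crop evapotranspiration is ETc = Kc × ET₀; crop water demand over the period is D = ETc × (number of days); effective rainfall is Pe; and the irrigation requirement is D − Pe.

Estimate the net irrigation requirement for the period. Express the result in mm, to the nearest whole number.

Tmean = (32.5 + 17.5)/2 = 25.00 °C
ET₀ = 0.0023 × 11.11 × (25.00 + 17.8) × √15.0 = 0.0023 × 11.11 × 42.80 × 3.8730 = 4.2358 mm/d
ETc = Kc × ET₀ = 1.06 × 4.2358 = 4.4899 mm/d
Crop demand D = ETc × 10 d = 4.4899 × 10 = 44.899 mm
D − Pe = 44.899 − 11.1 = 33.799 mm

34 mm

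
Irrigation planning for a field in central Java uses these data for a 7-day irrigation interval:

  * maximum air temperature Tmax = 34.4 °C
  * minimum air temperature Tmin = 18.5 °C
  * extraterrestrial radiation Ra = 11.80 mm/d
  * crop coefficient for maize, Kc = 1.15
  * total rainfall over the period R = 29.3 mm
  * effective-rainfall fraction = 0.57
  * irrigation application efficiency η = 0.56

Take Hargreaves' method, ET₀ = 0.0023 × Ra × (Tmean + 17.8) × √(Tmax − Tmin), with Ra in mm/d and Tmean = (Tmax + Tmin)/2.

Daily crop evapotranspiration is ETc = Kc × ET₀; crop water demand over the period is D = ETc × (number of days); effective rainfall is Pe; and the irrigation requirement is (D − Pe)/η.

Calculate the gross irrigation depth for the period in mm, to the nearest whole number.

39 mm

Tmean = (34.4 + 18.5)/2 = 26.45 °C
ET₀ = 0.0023 × 11.80 × (26.45 + 17.8) × √15.9 = 0.0023 × 11.80 × 44.25 × 3.9875 = 4.7888 mm/d
ETc = Kc × ET₀ = 1.15 × 4.7888 = 5.5071 mm/d
Crop demand D = ETc × 7 d = 5.5071 × 7 = 38.550 mm
Pe = 0.57 × 29.3 = 16.701 mm
D − Pe = 38.550 − 16.701 = 21.849 mm
Gross irrigation = 21.849 / 0.56 = 39.016 mm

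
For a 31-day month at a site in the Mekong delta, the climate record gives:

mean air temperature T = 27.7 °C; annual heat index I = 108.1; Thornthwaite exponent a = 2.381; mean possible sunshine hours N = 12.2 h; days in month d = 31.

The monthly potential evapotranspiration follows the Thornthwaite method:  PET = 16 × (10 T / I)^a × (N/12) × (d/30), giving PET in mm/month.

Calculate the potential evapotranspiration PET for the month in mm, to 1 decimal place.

158.0 mm

10T/I = 10 × 27.7 / 108.1 = 2.5624
(10T/I)^a = 2.5624^2.381 = 9.3970
Uncorrected PET = 16 × 9.3970 = 150.352 mm
Correction = (N/12)(d/30) = (12.2/12)(31/30) = 1.0506
PET = 150.352 × 1.0506 = 157.960 mm/month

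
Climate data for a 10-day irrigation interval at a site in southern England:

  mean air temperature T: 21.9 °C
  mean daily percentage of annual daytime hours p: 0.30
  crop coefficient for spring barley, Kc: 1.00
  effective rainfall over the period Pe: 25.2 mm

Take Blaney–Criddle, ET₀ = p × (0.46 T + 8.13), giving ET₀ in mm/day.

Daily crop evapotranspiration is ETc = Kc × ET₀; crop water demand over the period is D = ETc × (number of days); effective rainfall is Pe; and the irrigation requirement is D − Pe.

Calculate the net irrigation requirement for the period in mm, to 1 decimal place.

ET₀ = 0.30 × (0.46 × 21.9 + 8.13) = 0.30 × 18.204 = 5.4612 mm/d
ETc = Kc × ET₀ = 1.00 × 5.4612 = 5.4612 mm/d
Crop demand D = ETc × 10 d = 5.4612 × 10 = 54.612 mm
D − Pe = 54.612 − 25.2 = 29.412 mm

29.4 mm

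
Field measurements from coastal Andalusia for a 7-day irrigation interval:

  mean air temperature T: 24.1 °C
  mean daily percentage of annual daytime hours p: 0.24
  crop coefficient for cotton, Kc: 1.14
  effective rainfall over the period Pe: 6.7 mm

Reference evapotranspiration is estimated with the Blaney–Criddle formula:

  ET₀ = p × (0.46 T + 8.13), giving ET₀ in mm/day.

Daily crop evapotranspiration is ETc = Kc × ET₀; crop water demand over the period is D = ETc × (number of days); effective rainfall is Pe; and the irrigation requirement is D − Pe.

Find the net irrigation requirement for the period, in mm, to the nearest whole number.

ET₀ = 0.24 × (0.46 × 24.1 + 8.13) = 0.24 × 19.216 = 4.6118 mm/d
ETc = Kc × ET₀ = 1.14 × 4.6118 = 5.2575 mm/d
Crop demand D = ETc × 7 d = 5.2575 × 7 = 36.803 mm
D − Pe = 36.803 − 6.7 = 30.103 mm

30 mm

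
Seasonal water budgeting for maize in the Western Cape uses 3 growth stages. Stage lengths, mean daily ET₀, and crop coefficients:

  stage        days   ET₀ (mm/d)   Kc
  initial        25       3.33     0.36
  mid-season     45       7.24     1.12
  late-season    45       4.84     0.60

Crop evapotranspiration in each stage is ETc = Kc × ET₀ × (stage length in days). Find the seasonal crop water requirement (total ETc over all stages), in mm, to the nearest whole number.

526 mm

initial: 0.36 × 3.33 × 25 = 29.97 mm
mid-season: 1.12 × 7.24 × 45 = 364.90 mm
late-season: 0.60 × 4.84 × 45 = 130.68 mm
Seasonal total = 525.55 mm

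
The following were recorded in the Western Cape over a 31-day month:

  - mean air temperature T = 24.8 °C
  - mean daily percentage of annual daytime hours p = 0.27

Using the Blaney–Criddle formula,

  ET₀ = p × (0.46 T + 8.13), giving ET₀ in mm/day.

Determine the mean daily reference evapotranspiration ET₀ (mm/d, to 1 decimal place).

ET₀ = 0.27 × (0.46 × 24.8 + 8.13) = 0.27 × 19.538 = 5.2753 mm/d

5.3 mm/d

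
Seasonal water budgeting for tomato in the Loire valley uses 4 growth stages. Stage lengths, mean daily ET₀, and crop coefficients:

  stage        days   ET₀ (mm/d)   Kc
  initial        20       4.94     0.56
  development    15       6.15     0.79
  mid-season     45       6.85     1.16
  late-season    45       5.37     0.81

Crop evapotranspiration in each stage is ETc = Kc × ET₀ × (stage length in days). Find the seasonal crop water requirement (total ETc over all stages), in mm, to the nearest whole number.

initial: 0.56 × 4.94 × 20 = 55.33 mm
development: 0.79 × 6.15 × 15 = 72.88 mm
mid-season: 1.16 × 6.85 × 45 = 357.57 mm
late-season: 0.81 × 5.37 × 45 = 195.74 mm
Seasonal total = 681.52 mm

682 mm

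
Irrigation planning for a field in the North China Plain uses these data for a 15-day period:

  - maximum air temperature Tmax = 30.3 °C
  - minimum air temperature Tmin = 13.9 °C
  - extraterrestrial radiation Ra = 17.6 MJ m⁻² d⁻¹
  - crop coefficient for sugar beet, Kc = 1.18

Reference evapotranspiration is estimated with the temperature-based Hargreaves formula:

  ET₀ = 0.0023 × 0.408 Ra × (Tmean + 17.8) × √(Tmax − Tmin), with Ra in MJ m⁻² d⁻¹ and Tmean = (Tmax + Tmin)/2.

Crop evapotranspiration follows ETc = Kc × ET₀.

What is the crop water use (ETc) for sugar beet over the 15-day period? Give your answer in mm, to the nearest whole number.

47 mm

Tmean = (30.3 + 13.9)/2 = 22.10 °C
0.408 Ra = 0.408 × 17.6 = 7.1808 mm/d equivalent
ET₀ = 0.0023 × 7.1808 × (22.10 + 17.8) × √16.4 = 0.0023 × 7.1808 × 39.90 × 4.0497 = 2.6687 mm/d
ETc = Kc × ET₀ = 1.18 × 2.6687 = 3.1491 mm/d
Over 15 days: 3.1491 × 15 = 47.237 mm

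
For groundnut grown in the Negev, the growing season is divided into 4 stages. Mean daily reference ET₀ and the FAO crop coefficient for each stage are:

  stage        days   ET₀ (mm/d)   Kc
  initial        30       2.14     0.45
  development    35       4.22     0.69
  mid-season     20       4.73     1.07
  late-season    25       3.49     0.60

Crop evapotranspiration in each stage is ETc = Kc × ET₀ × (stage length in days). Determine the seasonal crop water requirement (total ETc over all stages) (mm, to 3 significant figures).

284 mm

initial: 0.45 × 2.14 × 30 = 28.89 mm
development: 0.69 × 4.22 × 35 = 101.91 mm
mid-season: 1.07 × 4.73 × 20 = 101.22 mm
late-season: 0.60 × 3.49 × 25 = 52.35 mm
Seasonal total = 284.37 mm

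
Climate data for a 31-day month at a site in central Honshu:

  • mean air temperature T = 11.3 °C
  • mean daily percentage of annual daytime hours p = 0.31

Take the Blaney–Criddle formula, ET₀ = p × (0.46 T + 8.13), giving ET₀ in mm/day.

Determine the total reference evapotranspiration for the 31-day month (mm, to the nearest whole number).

128 mm

ET₀ = 0.31 × (0.46 × 11.3 + 8.13) = 0.31 × 13.328 = 4.1317 mm/d
Monthly total = 4.1317 × 31 = 128.083 mm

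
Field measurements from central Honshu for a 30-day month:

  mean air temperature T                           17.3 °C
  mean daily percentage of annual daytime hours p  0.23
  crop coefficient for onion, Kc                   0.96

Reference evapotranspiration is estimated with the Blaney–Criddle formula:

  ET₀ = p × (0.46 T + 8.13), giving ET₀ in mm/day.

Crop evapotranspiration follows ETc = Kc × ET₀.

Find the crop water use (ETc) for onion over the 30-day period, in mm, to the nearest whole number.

107 mm

ET₀ = 0.23 × (0.46 × 17.3 + 8.13) = 0.23 × 16.088 = 3.7002 mm/d
ETc = Kc × ET₀ = 0.96 × 3.7002 = 3.5522 mm/d
Over 30 days: 3.5522 × 30 = 106.566 mm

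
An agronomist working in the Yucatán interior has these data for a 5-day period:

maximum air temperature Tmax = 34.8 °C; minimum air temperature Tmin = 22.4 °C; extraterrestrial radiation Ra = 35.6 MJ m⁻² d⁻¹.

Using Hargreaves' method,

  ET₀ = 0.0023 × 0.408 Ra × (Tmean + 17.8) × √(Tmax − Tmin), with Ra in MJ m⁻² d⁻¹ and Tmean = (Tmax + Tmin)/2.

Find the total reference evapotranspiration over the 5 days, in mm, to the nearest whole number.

27 mm

Tmean = (34.8 + 22.4)/2 = 28.60 °C
0.408 Ra = 0.408 × 35.6 = 14.5248 mm/d equivalent
ET₀ = 0.0023 × 14.5248 × (28.60 + 17.8) × √12.4 = 0.0023 × 14.5248 × 46.40 × 3.5214 = 5.4585 mm/d
Over 5 days: 5.4585 × 5 = 27.293 mm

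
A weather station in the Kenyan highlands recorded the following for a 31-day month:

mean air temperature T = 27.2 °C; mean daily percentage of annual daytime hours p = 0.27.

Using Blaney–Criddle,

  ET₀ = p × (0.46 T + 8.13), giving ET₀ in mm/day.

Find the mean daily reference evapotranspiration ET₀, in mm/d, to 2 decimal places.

ET₀ = 0.27 × (0.46 × 27.2 + 8.13) = 0.27 × 20.642 = 5.5733 mm/d

5.57 mm/d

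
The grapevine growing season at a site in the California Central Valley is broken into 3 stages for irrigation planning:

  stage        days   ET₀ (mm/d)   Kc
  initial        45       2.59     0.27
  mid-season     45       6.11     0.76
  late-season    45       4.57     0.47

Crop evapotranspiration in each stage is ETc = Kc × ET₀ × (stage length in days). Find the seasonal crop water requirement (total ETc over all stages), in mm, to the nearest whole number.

337 mm

initial: 0.27 × 2.59 × 45 = 31.47 mm
mid-season: 0.76 × 6.11 × 45 = 208.96 mm
late-season: 0.47 × 4.57 × 45 = 96.66 mm
Seasonal total = 337.09 mm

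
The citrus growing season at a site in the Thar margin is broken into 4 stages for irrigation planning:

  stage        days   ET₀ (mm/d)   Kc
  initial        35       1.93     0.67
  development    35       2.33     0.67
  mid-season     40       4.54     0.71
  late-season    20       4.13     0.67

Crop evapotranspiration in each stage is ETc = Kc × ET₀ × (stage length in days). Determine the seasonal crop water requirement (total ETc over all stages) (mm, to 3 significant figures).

284 mm

initial: 0.67 × 1.93 × 35 = 45.26 mm
development: 0.67 × 2.33 × 35 = 54.64 mm
mid-season: 0.71 × 4.54 × 40 = 128.94 mm
late-season: 0.67 × 4.13 × 20 = 55.34 mm
Seasonal total = 284.18 mm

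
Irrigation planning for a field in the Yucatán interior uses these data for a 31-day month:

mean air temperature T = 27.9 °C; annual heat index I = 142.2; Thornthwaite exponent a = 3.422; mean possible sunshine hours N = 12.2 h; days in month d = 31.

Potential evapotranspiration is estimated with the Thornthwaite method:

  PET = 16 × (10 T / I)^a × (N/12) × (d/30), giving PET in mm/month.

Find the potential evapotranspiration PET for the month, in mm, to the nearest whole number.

10T/I = 10 × 27.9 / 142.2 = 1.9620
(10T/I)^a = 1.9620^3.422 = 10.0373
Uncorrected PET = 16 × 10.0373 = 160.597 mm
Correction = (N/12)(d/30) = (12.2/12)(31/30) = 1.0506
PET = 160.597 × 1.0506 = 168.723 mm/month

169 mm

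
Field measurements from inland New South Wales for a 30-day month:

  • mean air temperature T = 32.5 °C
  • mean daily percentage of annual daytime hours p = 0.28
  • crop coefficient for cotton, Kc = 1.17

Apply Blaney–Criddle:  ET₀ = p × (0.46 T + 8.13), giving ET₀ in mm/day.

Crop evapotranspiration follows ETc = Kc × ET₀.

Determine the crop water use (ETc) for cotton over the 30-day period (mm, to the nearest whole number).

ET₀ = 0.28 × (0.46 × 32.5 + 8.13) = 0.28 × 23.080 = 6.4624 mm/d
ETc = Kc × ET₀ = 1.17 × 6.4624 = 7.5610 mm/d
Over 30 days: 7.5610 × 30 = 226.830 mm

227 mm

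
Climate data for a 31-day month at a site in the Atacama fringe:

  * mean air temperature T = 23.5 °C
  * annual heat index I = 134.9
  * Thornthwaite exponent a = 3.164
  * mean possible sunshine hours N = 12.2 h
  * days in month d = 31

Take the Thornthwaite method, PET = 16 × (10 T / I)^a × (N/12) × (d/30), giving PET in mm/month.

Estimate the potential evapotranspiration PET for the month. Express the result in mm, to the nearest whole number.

97 mm

10T/I = 10 × 23.5 / 134.9 = 1.7420
(10T/I)^a = 1.7420^3.164 = 5.7900
Uncorrected PET = 16 × 5.7900 = 92.640 mm
Correction = (N/12)(d/30) = (12.2/12)(31/30) = 1.0506
PET = 92.640 × 1.0506 = 97.328 mm/month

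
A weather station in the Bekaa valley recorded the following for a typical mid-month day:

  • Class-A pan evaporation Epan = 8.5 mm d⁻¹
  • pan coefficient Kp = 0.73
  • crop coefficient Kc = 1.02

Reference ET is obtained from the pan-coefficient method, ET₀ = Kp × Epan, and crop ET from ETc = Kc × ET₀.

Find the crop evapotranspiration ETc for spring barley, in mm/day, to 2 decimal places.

6.33 mm/day

ET₀ = 0.73 × 8.5 = 6.2050 mm/d
ETc = Kc × ET₀ = 1.02 × 6.2050 = 6.3291 mm/d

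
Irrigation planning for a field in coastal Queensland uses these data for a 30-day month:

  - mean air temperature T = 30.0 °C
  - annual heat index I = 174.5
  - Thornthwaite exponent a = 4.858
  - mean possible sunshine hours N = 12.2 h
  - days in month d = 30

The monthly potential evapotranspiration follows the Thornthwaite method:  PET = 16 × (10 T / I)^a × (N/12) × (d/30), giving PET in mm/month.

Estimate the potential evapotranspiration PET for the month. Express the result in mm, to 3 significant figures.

10T/I = 10 × 30.0 / 174.5 = 1.7192
(10T/I)^a = 1.7192^4.858 = 13.9064
Uncorrected PET = 16 × 13.9064 = 222.502 mm
Correction = (N/12)(d/30) = (12.2/12)(30/30) = 1.0167
PET = 222.502 × 1.0167 = 226.218 mm/month

226 mm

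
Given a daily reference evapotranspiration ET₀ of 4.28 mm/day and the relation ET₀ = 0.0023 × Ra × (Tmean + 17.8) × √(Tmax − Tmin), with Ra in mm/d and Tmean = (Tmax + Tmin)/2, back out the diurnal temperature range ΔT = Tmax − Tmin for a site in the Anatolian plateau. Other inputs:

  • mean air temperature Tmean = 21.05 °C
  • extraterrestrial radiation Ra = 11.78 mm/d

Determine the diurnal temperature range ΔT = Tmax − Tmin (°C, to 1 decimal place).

√ΔT = ET₀ / [0.0023 × Ra × (Tmean+17.8)] = 4.28 / (0.0023 × 11.78 × 38.85) = 4.0661
ΔT = 4.0661² = 16.533 °C

16.5 °C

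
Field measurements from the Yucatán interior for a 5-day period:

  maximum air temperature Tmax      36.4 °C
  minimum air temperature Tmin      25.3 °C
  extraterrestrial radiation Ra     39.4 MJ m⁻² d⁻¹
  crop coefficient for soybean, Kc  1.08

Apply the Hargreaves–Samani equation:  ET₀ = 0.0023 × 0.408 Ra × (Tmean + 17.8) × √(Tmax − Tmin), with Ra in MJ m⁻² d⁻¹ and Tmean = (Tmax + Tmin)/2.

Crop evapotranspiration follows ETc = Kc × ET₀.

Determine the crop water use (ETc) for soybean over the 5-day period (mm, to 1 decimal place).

Tmean = (36.4 + 25.3)/2 = 30.85 °C
0.408 Ra = 0.408 × 39.4 = 16.0752 mm/d equivalent
ET₀ = 0.0023 × 16.0752 × (30.85 + 17.8) × √11.1 = 0.0023 × 16.0752 × 48.65 × 3.3317 = 5.9928 mm/d
ETc = Kc × ET₀ = 1.08 × 5.9928 = 6.4722 mm/d
Over 5 days: 6.4722 × 5 = 32.361 mm

32.4 mm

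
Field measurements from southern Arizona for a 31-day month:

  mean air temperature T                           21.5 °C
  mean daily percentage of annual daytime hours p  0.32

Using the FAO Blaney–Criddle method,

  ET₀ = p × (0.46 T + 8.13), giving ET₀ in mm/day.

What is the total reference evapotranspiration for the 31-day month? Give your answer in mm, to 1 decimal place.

ET₀ = 0.32 × (0.46 × 21.5 + 8.13) = 0.32 × 18.020 = 5.7664 mm/d
Monthly total = 5.7664 × 31 = 178.758 mm

178.8 mm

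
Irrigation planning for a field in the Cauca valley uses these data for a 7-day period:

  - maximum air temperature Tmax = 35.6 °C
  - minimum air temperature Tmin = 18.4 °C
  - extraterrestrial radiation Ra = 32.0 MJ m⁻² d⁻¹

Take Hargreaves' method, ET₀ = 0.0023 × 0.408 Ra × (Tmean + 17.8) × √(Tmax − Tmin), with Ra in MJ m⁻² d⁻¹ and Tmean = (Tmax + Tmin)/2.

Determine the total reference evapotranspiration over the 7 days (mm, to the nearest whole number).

Tmean = (35.6 + 18.4)/2 = 27.00 °C
0.408 Ra = 0.408 × 32.0 = 13.0560 mm/d equivalent
ET₀ = 0.0023 × 13.0560 × (27.00 + 17.8) × √17.2 = 0.0023 × 13.0560 × 44.80 × 4.1473 = 5.5793 mm/d
Over 7 days: 5.5793 × 7 = 39.055 mm

39 mm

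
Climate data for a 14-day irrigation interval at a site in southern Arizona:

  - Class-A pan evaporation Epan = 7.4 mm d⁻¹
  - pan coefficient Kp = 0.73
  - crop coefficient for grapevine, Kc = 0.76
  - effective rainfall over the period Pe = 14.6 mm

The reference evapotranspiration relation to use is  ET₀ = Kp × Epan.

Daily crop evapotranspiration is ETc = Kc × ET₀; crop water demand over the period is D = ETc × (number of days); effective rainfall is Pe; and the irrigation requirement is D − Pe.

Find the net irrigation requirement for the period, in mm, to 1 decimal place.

42.9 mm

ET₀ = 0.73 × 7.4 = 5.4020 mm/d
ETc = Kc × ET₀ = 0.76 × 5.4020 = 4.1055 mm/d
Crop demand D = ETc × 14 d = 4.1055 × 14 = 57.477 mm
D − Pe = 57.477 − 14.6 = 42.877 mm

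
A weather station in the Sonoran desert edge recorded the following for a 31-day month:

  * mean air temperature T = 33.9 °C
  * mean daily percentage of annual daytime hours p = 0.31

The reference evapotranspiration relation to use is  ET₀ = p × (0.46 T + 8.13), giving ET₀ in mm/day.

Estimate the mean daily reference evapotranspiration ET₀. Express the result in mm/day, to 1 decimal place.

ET₀ = 0.31 × (0.46 × 33.9 + 8.13) = 0.31 × 23.724 = 7.3544 mm/d

7.4 mm/day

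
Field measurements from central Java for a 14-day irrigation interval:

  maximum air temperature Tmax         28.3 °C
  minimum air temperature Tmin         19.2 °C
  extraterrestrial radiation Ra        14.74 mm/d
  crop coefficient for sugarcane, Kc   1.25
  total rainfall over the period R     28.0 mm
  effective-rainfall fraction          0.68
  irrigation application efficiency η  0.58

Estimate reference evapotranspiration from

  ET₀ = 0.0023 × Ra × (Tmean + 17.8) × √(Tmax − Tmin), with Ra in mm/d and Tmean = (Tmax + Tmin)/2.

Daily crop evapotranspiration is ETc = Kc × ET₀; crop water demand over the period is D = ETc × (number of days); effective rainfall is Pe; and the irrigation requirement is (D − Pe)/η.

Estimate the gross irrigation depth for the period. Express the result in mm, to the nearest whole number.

Tmean = (28.3 + 19.2)/2 = 23.75 °C
ET₀ = 0.0023 × 14.74 × (23.75 + 17.8) × √9.1 = 0.0023 × 14.74 × 41.55 × 3.0166 = 4.2493 mm/d
ETc = Kc × ET₀ = 1.25 × 4.2493 = 5.3116 mm/d
Crop demand D = ETc × 14 d = 5.3116 × 14 = 74.362 mm
Pe = 0.68 × 28.0 = 19.040 mm
D − Pe = 74.362 − 19.040 = 55.322 mm
Gross irrigation = 55.322 / 0.58 = 95.383 mm

95 mm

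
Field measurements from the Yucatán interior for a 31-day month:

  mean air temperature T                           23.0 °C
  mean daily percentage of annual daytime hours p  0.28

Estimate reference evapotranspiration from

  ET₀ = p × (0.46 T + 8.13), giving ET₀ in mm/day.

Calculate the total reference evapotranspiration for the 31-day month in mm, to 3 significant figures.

162 mm

ET₀ = 0.28 × (0.46 × 23.0 + 8.13) = 0.28 × 18.710 = 5.2388 mm/d
Monthly total = 5.2388 × 31 = 162.403 mm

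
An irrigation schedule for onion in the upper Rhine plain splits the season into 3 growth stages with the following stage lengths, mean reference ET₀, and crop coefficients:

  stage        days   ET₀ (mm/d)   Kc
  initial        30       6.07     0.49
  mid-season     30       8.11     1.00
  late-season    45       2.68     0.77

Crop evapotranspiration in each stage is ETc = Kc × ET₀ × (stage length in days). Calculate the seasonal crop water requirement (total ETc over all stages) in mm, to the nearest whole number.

425 mm

initial: 0.49 × 6.07 × 30 = 89.23 mm
mid-season: 1.00 × 8.11 × 30 = 243.30 mm
late-season: 0.77 × 2.68 × 45 = 92.86 mm
Seasonal total = 425.39 mm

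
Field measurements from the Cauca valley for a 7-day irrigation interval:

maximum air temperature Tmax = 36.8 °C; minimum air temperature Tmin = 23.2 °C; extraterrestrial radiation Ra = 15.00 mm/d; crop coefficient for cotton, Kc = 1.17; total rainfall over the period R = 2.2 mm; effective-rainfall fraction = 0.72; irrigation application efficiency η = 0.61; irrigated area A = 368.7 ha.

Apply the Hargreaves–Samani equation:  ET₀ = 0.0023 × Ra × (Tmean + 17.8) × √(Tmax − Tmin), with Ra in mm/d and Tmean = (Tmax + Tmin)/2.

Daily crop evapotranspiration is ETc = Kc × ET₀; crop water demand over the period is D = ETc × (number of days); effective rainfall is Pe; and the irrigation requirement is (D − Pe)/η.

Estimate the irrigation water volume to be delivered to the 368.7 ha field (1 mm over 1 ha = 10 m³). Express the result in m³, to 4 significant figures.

Tmean = (36.8 + 23.2)/2 = 30.00 °C
ET₀ = 0.0023 × 15.00 × (30.00 + 17.8) × √13.6 = 0.0023 × 15.00 × 47.80 × 3.6878 = 6.0816 mm/d
ETc = Kc × ET₀ = 1.17 × 6.0816 = 7.1155 mm/d
Crop demand D = ETc × 7 d = 7.1155 × 7 = 49.809 mm
Pe = 0.72 × 2.2 = 1.584 mm
D − Pe = 49.809 − 1.584 = 48.225 mm
Gross irrigation = 48.225 / 0.61 = 79.057 mm
Volume = 79.057 mm × 368.7 ha × 10 = 291483.2 m³

291500 m³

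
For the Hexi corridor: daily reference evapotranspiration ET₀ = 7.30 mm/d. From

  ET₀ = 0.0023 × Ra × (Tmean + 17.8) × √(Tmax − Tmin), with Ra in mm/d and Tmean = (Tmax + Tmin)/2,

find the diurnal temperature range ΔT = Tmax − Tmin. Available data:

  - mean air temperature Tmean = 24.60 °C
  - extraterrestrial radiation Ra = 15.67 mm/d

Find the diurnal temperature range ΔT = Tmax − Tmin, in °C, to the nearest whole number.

23 °C

√ΔT = ET₀ / [0.0023 × Ra × (Tmean+17.8)] = 7.30 / (0.0023 × 15.67 × 42.40) = 4.7771
ΔT = 4.7771² = 22.821 °C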